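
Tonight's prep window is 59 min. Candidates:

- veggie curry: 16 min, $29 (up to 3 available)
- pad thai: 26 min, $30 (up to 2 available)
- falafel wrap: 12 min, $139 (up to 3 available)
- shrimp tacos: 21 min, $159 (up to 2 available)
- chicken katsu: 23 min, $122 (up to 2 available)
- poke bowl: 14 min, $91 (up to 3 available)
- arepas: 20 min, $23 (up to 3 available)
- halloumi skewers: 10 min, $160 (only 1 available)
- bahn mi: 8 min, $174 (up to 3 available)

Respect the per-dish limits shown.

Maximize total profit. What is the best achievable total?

960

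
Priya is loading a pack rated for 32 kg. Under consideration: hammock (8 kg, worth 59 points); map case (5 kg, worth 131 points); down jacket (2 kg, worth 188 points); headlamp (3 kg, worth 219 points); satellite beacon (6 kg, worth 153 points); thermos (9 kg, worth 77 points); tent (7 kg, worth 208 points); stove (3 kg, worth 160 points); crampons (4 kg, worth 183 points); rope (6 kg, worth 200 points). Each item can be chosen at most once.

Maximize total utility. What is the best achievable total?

The ratio heuristic lands on map case + down jacket + headlamp + tent + stove + crampons + rope (1289) but leaves 2 kg idle.
The 5 kg tied up in map case is better spent on satellite beacon — total rises to 1311 (31 kg).
The spare 1 kg is too small for any remaining item, and no exchange beats 1311.

1311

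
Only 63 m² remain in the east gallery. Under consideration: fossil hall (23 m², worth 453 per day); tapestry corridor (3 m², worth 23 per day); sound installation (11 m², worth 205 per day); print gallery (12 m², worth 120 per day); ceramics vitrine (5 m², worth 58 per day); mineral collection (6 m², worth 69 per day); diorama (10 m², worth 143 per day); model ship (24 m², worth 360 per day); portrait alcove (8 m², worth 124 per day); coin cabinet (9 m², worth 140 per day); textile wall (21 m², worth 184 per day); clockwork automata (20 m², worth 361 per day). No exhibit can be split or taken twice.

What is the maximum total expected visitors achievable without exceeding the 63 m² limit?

1159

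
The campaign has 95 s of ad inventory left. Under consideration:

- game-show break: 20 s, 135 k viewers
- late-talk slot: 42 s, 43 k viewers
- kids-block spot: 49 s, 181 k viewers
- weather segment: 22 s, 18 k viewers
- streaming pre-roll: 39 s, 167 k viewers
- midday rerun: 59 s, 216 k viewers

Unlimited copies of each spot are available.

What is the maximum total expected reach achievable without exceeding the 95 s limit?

By expected reach per s: game-show break 6.75, streaming pre-roll 4.28, kids-block spot 3.69 lead.
Taking 4×game-show break: 80 s used, 540 in expected reach.

540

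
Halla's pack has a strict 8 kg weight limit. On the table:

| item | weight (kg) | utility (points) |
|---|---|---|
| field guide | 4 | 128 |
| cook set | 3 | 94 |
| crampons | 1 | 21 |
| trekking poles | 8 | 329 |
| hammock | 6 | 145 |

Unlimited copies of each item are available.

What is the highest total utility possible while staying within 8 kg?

329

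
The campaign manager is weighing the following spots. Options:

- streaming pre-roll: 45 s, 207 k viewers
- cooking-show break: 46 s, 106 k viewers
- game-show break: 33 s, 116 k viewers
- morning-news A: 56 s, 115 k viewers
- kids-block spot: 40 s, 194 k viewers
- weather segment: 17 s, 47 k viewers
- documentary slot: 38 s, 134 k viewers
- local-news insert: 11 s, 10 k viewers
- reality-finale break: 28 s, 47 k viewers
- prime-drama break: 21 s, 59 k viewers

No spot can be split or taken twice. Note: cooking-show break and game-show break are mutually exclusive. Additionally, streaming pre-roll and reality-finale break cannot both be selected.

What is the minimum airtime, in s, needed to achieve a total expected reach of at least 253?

61

Minimise s subject to total expected reach ≥ 253.
kids-block spot + prime-drama break: 253 expected reach at 61 s.
Below 61 s the best achievable stays under 253.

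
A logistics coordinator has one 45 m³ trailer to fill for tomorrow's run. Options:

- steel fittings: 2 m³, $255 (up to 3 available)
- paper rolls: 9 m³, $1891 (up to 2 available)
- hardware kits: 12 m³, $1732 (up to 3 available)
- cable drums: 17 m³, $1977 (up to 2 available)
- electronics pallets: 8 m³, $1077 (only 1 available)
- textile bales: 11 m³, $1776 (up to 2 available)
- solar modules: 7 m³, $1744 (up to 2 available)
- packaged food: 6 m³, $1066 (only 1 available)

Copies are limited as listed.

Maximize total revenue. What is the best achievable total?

Filling by ratio: 3×steel fittings + 2×paper rolls + 2×solar modules + packaged food for 9101, with 1 m³ left unused.
Dropping 2×steel fittings and packaged food frees 10 m³; slotting in textile bales (11 m³) lifts the total to 9301 at 45 m³.

9301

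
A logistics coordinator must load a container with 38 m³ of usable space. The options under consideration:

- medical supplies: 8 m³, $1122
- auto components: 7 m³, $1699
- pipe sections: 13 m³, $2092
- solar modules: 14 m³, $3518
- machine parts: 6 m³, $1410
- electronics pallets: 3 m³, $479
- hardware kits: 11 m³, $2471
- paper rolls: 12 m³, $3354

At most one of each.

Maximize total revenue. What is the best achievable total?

9343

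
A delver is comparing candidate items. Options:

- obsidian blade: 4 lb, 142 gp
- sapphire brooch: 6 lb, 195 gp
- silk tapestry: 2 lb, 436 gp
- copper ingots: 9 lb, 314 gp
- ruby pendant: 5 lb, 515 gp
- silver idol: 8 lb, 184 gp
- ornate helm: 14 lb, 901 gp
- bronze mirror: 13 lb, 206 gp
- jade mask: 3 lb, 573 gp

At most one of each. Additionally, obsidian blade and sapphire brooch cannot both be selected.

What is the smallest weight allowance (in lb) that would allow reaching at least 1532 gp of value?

Look for the lowest-weight combination reaching 1532.
obsidian blade + silk tapestry + ruby pendant + jade mask reaches 1666 using 14 lb.
Any bundle with less than 14 lb falls short of 1532.

14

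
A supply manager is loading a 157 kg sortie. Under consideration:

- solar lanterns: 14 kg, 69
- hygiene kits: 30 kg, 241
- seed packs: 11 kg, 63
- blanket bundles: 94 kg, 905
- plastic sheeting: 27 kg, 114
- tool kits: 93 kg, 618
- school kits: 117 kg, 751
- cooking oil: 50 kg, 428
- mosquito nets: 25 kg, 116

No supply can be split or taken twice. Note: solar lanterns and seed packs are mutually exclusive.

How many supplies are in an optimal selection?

3

Best achievable people served is 1396.
For example seed packs + blanket bundles + cooking oil achieves it, using 155 kg.
All optima have 3 supplies.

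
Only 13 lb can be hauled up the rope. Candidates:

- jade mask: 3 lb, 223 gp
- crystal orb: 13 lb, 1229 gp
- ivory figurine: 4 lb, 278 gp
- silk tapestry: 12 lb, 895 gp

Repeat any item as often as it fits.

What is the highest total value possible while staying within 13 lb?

Taking crystal orb: 13 lb used, 1229 in value.
That's the maximum — no swap from here does better than 1229.

1229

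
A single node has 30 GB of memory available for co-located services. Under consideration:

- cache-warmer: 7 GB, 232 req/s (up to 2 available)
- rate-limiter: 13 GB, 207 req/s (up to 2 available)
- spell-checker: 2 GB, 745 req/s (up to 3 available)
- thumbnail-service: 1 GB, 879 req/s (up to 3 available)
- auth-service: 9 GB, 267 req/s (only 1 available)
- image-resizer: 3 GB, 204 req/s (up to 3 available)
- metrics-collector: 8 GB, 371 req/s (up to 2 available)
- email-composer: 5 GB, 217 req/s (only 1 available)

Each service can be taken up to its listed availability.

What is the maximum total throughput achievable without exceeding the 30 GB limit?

5933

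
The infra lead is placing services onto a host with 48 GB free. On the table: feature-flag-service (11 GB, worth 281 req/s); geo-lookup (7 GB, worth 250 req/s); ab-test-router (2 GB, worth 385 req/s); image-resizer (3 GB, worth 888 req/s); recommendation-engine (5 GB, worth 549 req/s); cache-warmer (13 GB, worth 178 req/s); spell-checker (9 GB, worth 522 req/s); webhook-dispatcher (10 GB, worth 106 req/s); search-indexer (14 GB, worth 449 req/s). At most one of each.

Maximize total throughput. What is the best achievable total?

Ranking by ratio (throughput/GB): image-resizer 296.00, ab-test-router 192.50, recommendation-engine 109.80.
Filling by ratio: geo-lookup + ab-test-router + image-resizer + recommendation-engine + spell-checker + search-indexer for 3043, with 8 GB left unused.
The 7 GB tied up in geo-lookup is better spent on feature-flag-service — total rises to 3074 (44 GB).
The closest alternative, geo-lookup + ab-test-router + image-resizer + recommendation-engine + spell-checker + search-indexer, reaches only 3043.

3074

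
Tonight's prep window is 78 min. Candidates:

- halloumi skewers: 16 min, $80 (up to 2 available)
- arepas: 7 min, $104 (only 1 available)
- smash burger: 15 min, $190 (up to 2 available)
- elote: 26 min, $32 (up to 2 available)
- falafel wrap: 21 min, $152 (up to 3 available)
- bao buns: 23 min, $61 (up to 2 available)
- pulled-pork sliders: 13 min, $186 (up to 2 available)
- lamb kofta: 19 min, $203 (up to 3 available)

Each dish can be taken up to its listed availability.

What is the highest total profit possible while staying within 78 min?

Density check — arepas 14.86, pulled-pork sliders 14.31, smash burger 12.67, lamb kofta 10.68 are the best per min.
Taking the top-ratio dishes first gives arepas + 2×smash burger + 2×pulled-pork sliders for 856 (63 min).
Replace arepas with lamb kofta: the trade gains 99 net, giving 955 at 75 min.
Nothing else within 78 min beats 955.

955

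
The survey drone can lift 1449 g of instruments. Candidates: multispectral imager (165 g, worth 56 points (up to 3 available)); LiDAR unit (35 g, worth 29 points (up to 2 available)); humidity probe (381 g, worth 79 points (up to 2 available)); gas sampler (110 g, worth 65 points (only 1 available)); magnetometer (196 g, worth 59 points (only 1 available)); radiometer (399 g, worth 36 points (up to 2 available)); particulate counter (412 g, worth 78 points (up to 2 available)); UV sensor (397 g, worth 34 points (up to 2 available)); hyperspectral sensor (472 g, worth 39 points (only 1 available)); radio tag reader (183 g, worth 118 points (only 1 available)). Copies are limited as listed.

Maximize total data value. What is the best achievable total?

547

By data value per g: LiDAR unit 0.83, radio tag reader 0.64, gas sampler 0.59, multispectral imager 0.34 lead.
3×multispectral imager + 2×LiDAR unit + humidity probe + gas sampler + magnetometer + radio tag reader uses 1435 of the 1449 g and totals 547.
The spare 14 g is too small for any remaining sensor, and no exchange beats 547.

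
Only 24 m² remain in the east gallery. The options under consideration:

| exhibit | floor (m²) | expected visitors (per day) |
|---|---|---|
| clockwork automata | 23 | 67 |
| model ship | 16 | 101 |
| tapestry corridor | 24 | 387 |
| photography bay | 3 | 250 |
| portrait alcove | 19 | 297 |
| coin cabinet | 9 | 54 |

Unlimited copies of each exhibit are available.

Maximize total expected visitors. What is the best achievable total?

8×photography bay uses 24 of the 24 m² and totals 2000.
Every other selection either busts 24 m² or fails to beat 2000.

2000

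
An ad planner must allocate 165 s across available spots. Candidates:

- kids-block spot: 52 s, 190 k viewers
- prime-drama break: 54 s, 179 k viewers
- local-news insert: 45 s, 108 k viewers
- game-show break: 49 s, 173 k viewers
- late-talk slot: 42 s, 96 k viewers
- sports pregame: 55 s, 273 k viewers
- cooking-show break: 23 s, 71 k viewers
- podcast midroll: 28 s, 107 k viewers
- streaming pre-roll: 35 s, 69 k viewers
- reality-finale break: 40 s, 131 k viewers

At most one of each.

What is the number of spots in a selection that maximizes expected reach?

Optimal total is 642.
kids-block spot + prime-drama break + sports pregame hits 642 at 161 s.
Every optimal selection uses 3 spots.

3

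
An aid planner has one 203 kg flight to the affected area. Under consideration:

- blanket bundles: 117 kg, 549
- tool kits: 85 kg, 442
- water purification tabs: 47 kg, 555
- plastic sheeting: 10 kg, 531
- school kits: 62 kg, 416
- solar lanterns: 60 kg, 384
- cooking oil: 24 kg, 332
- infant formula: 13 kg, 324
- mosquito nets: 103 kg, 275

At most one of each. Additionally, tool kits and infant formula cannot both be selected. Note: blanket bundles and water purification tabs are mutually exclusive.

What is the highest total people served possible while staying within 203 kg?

2218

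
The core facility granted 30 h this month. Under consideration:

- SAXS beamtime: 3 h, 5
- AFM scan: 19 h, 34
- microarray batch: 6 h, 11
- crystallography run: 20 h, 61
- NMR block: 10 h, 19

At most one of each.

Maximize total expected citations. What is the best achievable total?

80

Crystallography run + NMR block uses 30 of the 30 h and totals 80.
An exhaustive check of the 32 subsets confirms 80.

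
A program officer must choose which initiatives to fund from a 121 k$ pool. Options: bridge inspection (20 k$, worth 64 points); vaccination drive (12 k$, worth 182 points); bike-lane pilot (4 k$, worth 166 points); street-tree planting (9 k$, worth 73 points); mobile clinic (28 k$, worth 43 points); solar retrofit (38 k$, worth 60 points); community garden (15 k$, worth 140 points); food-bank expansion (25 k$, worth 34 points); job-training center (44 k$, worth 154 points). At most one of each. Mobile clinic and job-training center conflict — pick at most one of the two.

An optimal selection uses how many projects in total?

6

Optimal total is 779.
For example bridge inspection + vaccination drive + bike-lane pilot + street-tree planting + community garden + job-training center achieves it, using 104 k$.
Any selection reaching 779 contains exactly 6 projects.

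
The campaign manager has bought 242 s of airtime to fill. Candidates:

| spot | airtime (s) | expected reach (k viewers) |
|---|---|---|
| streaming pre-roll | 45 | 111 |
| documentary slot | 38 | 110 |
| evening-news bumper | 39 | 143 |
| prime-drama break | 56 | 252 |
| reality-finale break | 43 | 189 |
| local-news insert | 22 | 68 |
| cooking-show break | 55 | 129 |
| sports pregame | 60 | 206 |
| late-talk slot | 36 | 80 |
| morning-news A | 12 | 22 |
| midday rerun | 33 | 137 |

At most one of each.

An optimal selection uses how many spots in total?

5

Best achievable expected reach is 927.
For example evening-news bumper + prime-drama break + reality-finale break + sports pregame + midday rerun achieves it, using 231 s.
Any selection reaching 927 contains exactly 5 spots.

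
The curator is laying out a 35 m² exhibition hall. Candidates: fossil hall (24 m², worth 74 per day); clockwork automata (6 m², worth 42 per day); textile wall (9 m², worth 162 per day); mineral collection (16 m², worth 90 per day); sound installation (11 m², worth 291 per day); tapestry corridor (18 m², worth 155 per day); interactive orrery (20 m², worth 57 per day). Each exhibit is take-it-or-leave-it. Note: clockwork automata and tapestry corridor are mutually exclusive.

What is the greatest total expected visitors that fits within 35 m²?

Taking clockwork automata + textile wall + sound installation: 26 m² used, 495 in expected visitors.
The closest alternative, textile wall + sound installation, reaches only 453.

495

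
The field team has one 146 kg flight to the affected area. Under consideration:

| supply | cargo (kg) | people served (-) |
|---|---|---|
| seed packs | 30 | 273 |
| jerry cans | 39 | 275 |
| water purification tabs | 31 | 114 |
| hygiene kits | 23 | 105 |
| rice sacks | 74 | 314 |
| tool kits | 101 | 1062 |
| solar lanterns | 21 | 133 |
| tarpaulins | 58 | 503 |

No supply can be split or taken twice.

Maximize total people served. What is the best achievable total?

Ranking by ratio (people served/kg): tool kits 10.51, seed packs 9.10, tarpaulins 8.67, jerry cans 7.05.
The ratio heuristic lands on seed packs + tool kits (1335) but leaves 15 kg idle.
Dropping seed packs frees 30 kg; slotting in jerry cans (39 kg) lifts the total to 1337 at 140 kg.

1337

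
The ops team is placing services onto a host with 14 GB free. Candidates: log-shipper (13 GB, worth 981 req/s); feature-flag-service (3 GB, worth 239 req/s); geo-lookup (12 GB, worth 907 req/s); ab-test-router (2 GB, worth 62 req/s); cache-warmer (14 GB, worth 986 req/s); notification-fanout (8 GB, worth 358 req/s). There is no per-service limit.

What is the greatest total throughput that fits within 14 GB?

1018

By throughput per GB: feature-flag-service 79.67, geo-lookup 75.58, log-shipper 75.46, cache-warmer 70.43 lead.
4×feature-flag-service + ab-test-router uses 14 of the 14 GB and totals 1018.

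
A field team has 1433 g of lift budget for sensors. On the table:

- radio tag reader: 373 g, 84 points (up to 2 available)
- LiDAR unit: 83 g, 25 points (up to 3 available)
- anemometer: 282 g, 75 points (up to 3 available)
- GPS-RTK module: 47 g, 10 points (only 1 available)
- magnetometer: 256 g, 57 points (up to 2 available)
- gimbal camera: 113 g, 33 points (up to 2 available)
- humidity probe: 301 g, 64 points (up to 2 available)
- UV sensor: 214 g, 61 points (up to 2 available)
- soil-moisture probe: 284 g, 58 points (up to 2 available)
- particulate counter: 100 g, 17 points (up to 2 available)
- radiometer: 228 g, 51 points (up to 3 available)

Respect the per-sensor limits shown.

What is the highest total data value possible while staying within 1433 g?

398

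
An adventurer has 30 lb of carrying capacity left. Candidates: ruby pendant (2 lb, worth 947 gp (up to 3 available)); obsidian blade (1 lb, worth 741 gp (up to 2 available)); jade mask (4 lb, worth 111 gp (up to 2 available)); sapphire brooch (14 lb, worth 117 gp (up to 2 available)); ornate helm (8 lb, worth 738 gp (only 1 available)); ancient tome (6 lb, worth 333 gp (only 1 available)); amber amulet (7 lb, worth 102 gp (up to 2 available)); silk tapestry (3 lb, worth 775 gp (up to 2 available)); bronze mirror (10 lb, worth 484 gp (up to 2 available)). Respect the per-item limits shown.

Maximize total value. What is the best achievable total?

By value per lb: obsidian blade 741.00, ruby pendant 473.50, silk tapestry 258.33, ornate helm 92.25 lead.
Taking 3×ruby pendant + 2×obsidian blade + ornate helm + ancient tome + 2×silk tapestry: 28 lb used, 6944 in value.

6944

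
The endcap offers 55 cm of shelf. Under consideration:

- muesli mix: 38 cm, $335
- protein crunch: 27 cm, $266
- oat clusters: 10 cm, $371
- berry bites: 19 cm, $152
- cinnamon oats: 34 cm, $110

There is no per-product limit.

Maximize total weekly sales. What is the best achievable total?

1855

By weekly sales per cm: oat clusters 37.10, protein crunch 9.85, muesli mix 8.82 lead.
5×oat clusters uses 50 of the 55 cm and totals 1855.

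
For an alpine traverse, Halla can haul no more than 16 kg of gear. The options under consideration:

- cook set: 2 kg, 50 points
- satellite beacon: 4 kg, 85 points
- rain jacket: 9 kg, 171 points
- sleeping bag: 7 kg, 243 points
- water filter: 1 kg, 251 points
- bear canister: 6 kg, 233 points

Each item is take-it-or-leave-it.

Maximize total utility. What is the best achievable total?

By utility per kg: water filter 251.00, bear canister 38.83, sleeping bag 34.71, cook set 25.00 lead.
Taking cook set + sleeping bag + water filter + bear canister: 16 kg used, 777 in utility.

777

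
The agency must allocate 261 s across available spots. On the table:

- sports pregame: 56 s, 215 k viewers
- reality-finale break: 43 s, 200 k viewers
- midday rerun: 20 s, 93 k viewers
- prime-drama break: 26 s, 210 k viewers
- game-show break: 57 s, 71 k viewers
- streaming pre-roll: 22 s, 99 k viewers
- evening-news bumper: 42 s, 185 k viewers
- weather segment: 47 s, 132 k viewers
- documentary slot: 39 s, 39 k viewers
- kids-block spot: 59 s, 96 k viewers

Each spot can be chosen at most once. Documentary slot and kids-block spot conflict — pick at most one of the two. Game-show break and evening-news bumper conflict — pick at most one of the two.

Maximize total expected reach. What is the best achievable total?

Density check — prime-drama break 8.08, reality-finale break 4.65, midday rerun 4.65, streaming pre-roll 4.50 are the best per s.
Taking sports pregame + reality-finale break + midday rerun + prime-drama break + streaming pre-roll + evening-news bumper + weather segment: 256 s used, 1134 in expected reach.
Next best is sports pregame + reality-finale break + prime-drama break + streaming pre-roll + evening-news bumper + weather segment at 1041 (236 s) — short by 93.

1134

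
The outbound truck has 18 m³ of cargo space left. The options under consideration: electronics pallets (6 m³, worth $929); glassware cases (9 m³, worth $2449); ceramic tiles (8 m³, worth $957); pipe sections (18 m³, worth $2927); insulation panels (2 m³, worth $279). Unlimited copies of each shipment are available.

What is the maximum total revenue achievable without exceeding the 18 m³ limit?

Best packing: 2×glassware cases — 18 m³, 4898 total.
No other feasible combination exceeds 4898.

4898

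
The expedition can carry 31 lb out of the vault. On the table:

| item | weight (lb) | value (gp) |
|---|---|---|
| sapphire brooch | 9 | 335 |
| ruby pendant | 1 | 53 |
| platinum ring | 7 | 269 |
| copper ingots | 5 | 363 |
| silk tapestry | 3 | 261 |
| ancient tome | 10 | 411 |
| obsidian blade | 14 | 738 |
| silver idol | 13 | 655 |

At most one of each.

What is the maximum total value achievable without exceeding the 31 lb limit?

1707

Filling by ratio: ruby pendant + platinum ring + copper ingots + silk tapestry + obsidian blade for 1684, with 1 lb left unused.
Dropping platinum ring and copper ingots frees 12 lb; slotting in silver idol (13 lb) lifts the total to 1707 at 31 lb.
The closest alternative, sapphire brooch + copper ingots + silk tapestry + obsidian blade, reaches only 1697.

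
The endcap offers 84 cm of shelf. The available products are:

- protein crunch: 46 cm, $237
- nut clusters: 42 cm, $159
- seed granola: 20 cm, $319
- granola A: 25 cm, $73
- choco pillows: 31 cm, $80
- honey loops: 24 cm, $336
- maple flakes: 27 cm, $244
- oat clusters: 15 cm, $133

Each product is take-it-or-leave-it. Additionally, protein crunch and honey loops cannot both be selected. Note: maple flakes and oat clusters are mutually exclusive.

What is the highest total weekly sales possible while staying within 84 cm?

The ratio ordering already packs tightly: seed granola + honey loops + maple flakes, 71 cm, 899.
Nothing else feasible within 84 cm beats 899.

899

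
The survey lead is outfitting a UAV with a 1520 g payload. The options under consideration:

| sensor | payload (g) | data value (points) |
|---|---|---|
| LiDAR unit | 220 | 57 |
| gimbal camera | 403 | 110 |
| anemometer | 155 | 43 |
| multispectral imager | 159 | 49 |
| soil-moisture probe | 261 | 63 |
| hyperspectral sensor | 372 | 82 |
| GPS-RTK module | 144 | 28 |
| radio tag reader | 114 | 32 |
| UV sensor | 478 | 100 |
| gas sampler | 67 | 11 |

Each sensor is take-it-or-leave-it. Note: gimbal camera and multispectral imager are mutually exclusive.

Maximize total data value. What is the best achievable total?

Best packing: LiDAR unit + gimbal camera + anemometer + soil-moisture probe + UV sensor — 1517 g, 373 total.
Every other selection either busts 1520 g or breaks a pairing rule or fails to beat 373.

373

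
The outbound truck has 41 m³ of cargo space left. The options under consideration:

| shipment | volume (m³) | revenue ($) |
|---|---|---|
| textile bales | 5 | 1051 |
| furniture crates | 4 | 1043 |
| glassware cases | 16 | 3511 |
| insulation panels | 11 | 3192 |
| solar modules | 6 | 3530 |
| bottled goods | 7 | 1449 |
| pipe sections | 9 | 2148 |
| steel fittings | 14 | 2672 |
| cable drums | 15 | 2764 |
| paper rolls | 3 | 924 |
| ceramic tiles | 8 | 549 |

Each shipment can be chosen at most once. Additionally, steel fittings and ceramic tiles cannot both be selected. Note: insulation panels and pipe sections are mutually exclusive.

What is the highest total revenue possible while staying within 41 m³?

12208

Taking textile bales + glassware cases + insulation panels + solar modules + paper rolls: 41 m³ used, 12208 in revenue.
Runner-up furniture crates + glassware cases + insulation panels + solar modules + paper rolls tops out at 12200.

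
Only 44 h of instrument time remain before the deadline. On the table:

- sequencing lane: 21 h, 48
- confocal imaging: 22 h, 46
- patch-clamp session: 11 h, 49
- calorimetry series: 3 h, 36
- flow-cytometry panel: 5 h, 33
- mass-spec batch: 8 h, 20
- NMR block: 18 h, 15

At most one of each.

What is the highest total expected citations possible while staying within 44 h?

166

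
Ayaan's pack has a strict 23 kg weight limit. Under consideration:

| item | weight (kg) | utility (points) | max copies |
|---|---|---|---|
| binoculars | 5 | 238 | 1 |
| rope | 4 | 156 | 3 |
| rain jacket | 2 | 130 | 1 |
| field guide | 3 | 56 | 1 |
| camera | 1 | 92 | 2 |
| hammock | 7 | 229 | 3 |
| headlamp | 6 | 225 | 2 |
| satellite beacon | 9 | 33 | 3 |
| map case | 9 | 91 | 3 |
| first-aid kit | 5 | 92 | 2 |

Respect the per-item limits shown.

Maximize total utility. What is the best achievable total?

Ranking by ratio (utility/kg): camera 92.00, rain jacket 65.00, binoculars 47.60, rope 39.00.
A density-first pass picks binoculars + 3×rope + rain jacket + 2×camera — 1020 at 21 kg.
Replace rope with headlamp: the trade gains 69 net, giving 1089 at 23 kg.
No other feasible combination exceeds 1089.

1089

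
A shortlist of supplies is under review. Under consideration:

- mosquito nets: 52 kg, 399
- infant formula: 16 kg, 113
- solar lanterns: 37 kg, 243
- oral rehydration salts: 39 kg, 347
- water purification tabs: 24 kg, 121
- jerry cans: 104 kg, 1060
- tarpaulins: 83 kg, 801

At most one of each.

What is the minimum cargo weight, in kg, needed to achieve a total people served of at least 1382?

Minimise kg subject to total people served ≥ 1382.
oral rehydration salts + jerry cans reaches 1407 using 143 kg.
Below 143 kg the best achievable stays under 1382.

143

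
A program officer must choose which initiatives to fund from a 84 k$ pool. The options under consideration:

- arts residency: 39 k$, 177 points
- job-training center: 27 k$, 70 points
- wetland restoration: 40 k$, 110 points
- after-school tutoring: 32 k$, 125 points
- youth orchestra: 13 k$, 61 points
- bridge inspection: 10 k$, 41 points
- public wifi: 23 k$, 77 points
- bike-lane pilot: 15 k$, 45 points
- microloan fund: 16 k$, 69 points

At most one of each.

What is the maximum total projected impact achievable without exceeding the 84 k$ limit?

Greedy by ratio would take arts residency + youth orchestra + bridge inspection + microloan fund: 78 k$ used, total 348.
Replace bridge inspection and microloan fund with after-school tutoring: the trade gains 15 net, giving 363 at 84 k$.

363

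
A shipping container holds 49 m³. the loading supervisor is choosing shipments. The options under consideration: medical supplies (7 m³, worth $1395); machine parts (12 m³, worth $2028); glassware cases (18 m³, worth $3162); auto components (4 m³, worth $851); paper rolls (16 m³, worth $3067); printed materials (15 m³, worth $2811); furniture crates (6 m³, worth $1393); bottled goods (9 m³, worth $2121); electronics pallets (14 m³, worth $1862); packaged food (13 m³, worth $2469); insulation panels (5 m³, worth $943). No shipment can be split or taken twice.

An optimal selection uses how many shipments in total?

5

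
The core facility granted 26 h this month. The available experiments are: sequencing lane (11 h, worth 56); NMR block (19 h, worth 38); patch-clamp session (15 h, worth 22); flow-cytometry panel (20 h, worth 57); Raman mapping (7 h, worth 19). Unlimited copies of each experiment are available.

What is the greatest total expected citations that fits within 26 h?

112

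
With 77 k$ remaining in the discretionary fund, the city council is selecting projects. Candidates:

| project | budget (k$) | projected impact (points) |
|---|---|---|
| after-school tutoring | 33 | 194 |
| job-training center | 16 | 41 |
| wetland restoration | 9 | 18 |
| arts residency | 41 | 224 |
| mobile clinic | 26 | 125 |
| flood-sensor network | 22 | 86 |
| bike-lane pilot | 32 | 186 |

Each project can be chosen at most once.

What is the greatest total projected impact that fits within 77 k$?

418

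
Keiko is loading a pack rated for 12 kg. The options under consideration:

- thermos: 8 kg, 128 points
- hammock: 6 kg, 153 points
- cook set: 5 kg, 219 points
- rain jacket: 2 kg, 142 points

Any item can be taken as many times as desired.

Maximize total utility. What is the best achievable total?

852

Best packing: 6×rain jacket — 12 kg, 852 total.
No other feasible combination exceeds 852.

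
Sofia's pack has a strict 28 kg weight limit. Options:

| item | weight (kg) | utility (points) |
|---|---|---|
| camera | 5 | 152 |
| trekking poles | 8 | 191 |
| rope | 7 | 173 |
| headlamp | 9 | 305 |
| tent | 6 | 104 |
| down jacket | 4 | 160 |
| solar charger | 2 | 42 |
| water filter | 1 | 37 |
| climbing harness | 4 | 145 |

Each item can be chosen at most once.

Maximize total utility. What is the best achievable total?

880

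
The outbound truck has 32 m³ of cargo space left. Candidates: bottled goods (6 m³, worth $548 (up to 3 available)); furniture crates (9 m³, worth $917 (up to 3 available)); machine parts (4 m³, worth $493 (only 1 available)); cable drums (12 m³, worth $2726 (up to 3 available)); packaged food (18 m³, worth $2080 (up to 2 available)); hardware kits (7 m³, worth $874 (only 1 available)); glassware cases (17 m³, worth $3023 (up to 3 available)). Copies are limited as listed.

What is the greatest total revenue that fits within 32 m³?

2×cable drums + hardware kits uses 31 of the 32 m³ and totals 6326.
The spare 1 m³ is too small for any remaining shipment, and no exchange beats 6326.

6326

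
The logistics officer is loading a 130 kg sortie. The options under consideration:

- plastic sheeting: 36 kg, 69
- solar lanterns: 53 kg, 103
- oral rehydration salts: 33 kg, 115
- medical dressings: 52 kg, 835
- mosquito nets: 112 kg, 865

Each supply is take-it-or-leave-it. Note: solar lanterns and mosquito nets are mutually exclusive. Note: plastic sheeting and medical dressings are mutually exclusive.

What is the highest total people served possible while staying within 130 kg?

Taking oral rehydration salts + medical dressings: 85 kg used, 950 in people served.
Next best is solar lanterns + medical dressings at 938 (105 kg) — short by 12.

950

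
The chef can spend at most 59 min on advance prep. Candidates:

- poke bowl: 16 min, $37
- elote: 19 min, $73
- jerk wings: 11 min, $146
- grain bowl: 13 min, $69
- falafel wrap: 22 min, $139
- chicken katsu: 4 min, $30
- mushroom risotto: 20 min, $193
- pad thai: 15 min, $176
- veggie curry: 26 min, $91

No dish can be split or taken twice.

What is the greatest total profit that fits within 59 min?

584

Greedy by ratio would take jerk wings + chicken katsu + mushroom risotto + pad thai: 50 min used, total 545.
Replace chicken katsu with grain bowl: the trade gains 39 net, giving 584 at 59 min.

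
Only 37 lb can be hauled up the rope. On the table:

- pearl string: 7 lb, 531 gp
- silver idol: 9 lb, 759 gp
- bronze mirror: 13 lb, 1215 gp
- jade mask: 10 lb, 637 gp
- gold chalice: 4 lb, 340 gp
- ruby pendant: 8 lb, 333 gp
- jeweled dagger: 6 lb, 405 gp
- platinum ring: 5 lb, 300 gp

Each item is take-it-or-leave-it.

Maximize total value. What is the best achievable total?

3019

The ratio heuristic lands on pearl string + silver idol + bronze mirror + gold chalice (2845) but leaves 4 lb idle.
Dropping pearl string frees 7 lb; slotting in jeweled dagger + platinum ring (11 lb) lifts the total to 3019 at 37 lb.
An exhaustive check of the 256 subsets confirms 3019.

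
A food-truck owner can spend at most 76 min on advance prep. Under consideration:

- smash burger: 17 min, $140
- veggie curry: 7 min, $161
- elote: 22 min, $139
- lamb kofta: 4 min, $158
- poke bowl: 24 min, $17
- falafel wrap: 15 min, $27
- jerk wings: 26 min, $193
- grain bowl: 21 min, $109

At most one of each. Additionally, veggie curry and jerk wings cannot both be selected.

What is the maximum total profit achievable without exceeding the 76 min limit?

Best packing: smash burger + veggie curry + elote + lamb kofta + grain bowl — 71 min, 707 total.
An exhaustive check of the 256 subsets confirms 707.

707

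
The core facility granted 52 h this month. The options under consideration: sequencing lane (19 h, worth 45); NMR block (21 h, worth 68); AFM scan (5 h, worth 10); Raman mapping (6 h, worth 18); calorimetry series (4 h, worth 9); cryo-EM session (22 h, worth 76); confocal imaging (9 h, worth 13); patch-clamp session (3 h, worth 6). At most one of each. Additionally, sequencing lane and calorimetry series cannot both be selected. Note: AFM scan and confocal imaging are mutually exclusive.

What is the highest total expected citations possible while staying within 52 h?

Best packing: NMR block + Raman mapping + cryo-EM session + patch-clamp session — 52 h, 168 total.

168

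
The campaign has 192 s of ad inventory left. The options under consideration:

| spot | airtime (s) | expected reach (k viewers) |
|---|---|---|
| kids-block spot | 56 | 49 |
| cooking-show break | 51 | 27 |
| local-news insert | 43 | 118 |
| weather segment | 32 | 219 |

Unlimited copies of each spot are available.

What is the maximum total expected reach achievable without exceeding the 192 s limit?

1314

6×weather segment uses 192 of the 192 s and totals 1314.
Nothing else within 192 s beats 1314.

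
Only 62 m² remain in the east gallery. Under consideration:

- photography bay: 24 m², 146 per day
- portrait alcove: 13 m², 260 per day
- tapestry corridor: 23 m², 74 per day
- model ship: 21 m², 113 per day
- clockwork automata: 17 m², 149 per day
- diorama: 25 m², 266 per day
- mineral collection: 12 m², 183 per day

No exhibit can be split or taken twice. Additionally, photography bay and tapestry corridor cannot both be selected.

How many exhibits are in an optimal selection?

Optimal total is 709.
For example portrait alcove + diorama + mineral collection achieves it, using 50 m².
Any selection reaching 709 contains exactly 3 exhibits.

3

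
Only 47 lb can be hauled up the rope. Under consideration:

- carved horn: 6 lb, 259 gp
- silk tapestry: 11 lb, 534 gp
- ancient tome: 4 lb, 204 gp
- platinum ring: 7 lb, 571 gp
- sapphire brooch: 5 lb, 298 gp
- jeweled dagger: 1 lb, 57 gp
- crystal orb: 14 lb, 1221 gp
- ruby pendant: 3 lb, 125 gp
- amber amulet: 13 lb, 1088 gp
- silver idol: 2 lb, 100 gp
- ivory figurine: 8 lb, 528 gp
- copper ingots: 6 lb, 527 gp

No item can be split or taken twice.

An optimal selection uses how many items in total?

6

Best achievable value is 3805.
One optimal bundle: platinum ring + sapphire brooch + crystal orb + amber amulet + silver idol + copper ingots (47 lb).
All optima have 6 items.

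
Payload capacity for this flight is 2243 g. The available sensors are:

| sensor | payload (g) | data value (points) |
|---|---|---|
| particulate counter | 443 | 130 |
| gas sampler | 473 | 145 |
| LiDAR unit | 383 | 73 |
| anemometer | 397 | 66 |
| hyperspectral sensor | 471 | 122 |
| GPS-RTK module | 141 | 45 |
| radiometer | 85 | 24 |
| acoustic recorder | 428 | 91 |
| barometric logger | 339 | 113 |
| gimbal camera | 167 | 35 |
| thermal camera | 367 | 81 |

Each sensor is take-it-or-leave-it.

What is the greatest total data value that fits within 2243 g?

636

Taking the top-ratio sensors first gives particulate counter + gas sampler + hyperspectral sensor + GPS-RTK module + radiometer + barometric logger + gimbal camera for 614 (2119 g).
Replace radiometer and gimbal camera with thermal camera: the trade gains 22 net, giving 636 at 2234 g.
The spare 9 g is too small for any remaining sensor, and no exchange beats 636.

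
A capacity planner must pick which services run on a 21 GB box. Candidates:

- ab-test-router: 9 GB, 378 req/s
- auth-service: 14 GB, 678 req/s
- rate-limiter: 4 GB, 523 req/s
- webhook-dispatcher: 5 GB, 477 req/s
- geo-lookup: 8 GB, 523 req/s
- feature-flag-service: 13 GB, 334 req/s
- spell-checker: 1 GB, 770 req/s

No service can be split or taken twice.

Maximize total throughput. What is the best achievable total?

Ranking by ratio (throughput/GB): spell-checker 770.00, rate-limiter 130.75, webhook-dispatcher 95.40, geo-lookup 65.38.
Rate-limiter + webhook-dispatcher + geo-lookup + spell-checker uses 18 of the 21 GB and totals 2293.
The closest alternative, ab-test-router + rate-limiter + webhook-dispatcher + spell-checker, reaches only 2148.

2293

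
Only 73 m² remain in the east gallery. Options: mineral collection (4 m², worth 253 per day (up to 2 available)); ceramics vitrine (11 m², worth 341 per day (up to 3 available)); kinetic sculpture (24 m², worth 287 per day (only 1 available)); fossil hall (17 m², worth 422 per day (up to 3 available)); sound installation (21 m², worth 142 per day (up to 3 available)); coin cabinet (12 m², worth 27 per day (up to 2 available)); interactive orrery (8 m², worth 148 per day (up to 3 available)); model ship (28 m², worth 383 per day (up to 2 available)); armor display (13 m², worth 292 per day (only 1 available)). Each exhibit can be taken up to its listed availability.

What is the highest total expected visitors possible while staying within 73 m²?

Ranking by ratio (expected visitors/m²): mineral collection 63.25, ceramics vitrine 31.00, fossil hall 24.82.
Best packing: 2×mineral collection + 3×ceramics vitrine + fossil hall + armor display — 71 m², 2243 total.
The spare 2 m² is too small for any remaining exhibit, and no exchange beats 2243.

2243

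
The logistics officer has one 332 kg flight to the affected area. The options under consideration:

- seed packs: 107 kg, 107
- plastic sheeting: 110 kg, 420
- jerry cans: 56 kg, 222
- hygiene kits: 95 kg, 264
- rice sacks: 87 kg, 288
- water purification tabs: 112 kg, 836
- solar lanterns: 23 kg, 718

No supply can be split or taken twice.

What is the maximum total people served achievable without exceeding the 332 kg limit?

By people served per kg: solar lanterns 31.22, water purification tabs 7.46, jerry cans 3.96 lead.
Greedy by ratio would take plastic sheeting + jerry cans + water purification tabs + solar lanterns: 301 kg used, total 2196.
Dropping jerry cans frees 56 kg; slotting in rice sacks (87 kg) lifts the total to 2262 at 332 kg.
The closest alternative, plastic sheeting + jerry cans + water purification tabs + solar lanterns, reaches only 2196.

2262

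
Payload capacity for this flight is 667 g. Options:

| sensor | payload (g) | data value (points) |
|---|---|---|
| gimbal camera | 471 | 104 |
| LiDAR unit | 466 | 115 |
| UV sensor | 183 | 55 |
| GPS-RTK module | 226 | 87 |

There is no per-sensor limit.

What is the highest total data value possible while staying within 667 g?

UV sensor + 2×GPS-RTK module uses 635 of the 667 g and totals 229.

229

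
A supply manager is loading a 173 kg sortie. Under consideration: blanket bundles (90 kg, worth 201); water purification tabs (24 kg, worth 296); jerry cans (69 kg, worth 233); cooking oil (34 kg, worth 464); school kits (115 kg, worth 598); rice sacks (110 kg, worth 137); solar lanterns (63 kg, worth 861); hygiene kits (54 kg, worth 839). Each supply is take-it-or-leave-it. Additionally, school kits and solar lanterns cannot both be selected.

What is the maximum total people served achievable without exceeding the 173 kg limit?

2164

Taking cooking oil + solar lanterns + hygiene kits: 151 kg used, 2164 in people served.
Runner-up water purification tabs + solar lanterns + hygiene kits tops out at 1996.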